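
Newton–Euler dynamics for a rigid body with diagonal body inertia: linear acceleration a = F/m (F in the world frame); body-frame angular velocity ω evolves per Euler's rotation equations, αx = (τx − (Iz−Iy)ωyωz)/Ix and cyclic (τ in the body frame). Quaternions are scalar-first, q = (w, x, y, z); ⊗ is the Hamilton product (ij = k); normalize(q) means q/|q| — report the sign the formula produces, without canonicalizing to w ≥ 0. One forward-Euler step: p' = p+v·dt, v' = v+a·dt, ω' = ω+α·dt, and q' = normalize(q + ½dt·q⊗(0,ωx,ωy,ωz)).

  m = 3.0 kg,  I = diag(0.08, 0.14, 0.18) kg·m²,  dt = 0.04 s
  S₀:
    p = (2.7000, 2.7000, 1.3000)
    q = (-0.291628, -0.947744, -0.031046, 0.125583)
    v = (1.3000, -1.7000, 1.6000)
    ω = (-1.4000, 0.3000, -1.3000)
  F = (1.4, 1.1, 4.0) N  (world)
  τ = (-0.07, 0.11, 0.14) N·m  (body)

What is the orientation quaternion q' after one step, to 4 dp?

q' = (-0.3145, -0.9388, -0.0609, 0.1265)

2q̇ = q⊗(0,ω) = (-1.1542699, 0.4109641, -1.4953718, 0.0513288)
updated quaternion q' = (-0.3145, -0.9388, -0.0609, 0.1265)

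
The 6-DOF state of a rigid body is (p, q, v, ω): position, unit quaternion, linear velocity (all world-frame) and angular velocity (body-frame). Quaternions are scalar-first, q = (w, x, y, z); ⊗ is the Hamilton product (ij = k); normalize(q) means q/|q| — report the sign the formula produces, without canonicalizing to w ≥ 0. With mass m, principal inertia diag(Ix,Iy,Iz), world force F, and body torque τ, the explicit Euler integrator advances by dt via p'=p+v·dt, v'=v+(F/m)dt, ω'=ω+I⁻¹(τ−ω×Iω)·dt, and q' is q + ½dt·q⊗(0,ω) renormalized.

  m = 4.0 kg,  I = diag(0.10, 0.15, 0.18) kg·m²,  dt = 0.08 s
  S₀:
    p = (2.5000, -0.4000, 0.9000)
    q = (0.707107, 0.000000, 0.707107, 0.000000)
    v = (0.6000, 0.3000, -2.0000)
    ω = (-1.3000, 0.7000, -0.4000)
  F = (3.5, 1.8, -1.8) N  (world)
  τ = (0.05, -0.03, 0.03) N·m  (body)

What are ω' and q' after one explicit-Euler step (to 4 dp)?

ω' = (-1.2533, 0.7062, -0.3664)
q' = (0.6860, -0.0480, 0.7255, 0.0254)

ω×(Iω) gyroscopic = (-0.0084, -0.0416, -0.0455)
α = I⁻¹(τ − ω×Iω) = (0.5840, 0.0773, 0.4194)
ω' = ω + α·dt = (-1.2533, 0.7062, -0.3664)
q⊗(0,ω) = (-0.4949749, -1.2020819, 0.4949749, 0.6363963)
q' = normalize(q + ½dt·q⊗(0,ω)) = (0.6860, -0.0480, 0.7255, 0.0254)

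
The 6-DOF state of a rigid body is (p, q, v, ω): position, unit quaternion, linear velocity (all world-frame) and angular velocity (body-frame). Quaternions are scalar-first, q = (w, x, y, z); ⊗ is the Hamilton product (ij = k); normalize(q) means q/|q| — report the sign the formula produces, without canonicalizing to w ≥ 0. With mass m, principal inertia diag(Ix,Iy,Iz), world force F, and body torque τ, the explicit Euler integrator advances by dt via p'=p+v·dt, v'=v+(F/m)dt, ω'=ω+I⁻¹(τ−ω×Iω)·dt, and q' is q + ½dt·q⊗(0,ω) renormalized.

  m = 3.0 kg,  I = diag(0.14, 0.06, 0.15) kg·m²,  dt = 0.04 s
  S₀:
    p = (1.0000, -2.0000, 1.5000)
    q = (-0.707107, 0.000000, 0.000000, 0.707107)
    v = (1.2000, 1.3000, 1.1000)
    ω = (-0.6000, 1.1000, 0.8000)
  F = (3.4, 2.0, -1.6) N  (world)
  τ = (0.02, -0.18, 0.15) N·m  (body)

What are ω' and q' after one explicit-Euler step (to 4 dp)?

ω×(Iω) gyroscopic = (0.0792, 0.0048, 0.0528)
(τ − ω×Iω)/I = (-0.4229, -3.0800, 0.6480)
ω + α·dt = (-0.6169, 0.9768, 0.8259)
Hamilton product q⊗(0,ω) = (-0.5656856, -0.3535535, -1.2020819, -0.5656856)
q' = normalize(q + ½dt·q⊗(0,ω)) = (-0.7181, -0.0071, -0.0240, 0.6955)

ω' = (-0.6169, 0.9768, 0.8259)
q' = (-0.7181, -0.0071, -0.0240, 0.6955)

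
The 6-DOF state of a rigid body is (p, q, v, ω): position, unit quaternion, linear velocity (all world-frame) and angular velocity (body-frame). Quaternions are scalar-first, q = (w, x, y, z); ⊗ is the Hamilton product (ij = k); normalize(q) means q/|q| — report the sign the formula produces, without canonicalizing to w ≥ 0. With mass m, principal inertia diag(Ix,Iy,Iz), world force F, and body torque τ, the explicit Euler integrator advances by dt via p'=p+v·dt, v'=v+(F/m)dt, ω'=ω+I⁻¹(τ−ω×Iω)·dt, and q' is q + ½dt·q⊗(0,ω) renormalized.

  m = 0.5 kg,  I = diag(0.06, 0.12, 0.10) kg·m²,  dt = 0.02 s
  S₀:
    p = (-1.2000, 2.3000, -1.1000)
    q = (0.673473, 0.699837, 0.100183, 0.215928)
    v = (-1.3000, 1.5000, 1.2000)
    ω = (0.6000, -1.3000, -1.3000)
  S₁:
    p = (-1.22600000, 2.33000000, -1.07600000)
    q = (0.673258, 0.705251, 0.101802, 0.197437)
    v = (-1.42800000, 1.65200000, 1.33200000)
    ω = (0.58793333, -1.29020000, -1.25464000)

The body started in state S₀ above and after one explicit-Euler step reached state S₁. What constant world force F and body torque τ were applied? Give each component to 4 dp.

F = (-3.2000, 3.8000, 3.3000)
τ = (-0.0700, 0.0900, 0.1800)

ω₁ − ω₀ = (-0.01206667, 0.00980000, 0.04536000)
I·α + gyro = (-0.0700, 0.0900, 0.1800)
v₁ − v₀ = (-0.12800000, 0.15200000, 0.13200000)
F = m·Δv/dt = (-3.2000, 3.8000, 3.3000)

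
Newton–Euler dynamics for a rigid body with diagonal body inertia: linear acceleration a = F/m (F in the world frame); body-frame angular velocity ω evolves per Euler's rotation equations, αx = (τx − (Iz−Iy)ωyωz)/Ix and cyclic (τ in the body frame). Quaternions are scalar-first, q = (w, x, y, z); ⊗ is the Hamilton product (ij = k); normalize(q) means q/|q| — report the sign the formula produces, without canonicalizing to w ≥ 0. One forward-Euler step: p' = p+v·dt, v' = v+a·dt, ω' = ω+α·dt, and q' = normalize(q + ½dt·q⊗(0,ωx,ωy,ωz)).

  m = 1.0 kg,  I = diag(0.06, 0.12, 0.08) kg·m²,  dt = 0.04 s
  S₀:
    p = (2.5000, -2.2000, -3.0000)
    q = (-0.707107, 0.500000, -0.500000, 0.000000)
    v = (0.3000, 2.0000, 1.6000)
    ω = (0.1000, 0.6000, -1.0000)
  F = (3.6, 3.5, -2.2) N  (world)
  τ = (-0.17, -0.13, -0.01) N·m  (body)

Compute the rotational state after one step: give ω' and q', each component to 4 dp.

ω' = (-0.0293, 0.5560, -1.0068)
q' = (-0.7019, 0.5084, -0.4983, 0.0211)

gyro term ω×Iω = (0.0240, 0.0020, 0.0036)
α = I⁻¹(τ − ω×Iω) = (-3.2333, -1.1000, -0.1700)
ω + α·dt = (-0.0293, 0.5560, -1.0068)
2q̇ = q⊗(0,ω) = (0.2500000, 0.4292893, 0.0757358, 1.0571070)
q + ½dt·q⊗(0,ω), renormalized = (-0.7019, 0.5084, -0.4983, 0.0211)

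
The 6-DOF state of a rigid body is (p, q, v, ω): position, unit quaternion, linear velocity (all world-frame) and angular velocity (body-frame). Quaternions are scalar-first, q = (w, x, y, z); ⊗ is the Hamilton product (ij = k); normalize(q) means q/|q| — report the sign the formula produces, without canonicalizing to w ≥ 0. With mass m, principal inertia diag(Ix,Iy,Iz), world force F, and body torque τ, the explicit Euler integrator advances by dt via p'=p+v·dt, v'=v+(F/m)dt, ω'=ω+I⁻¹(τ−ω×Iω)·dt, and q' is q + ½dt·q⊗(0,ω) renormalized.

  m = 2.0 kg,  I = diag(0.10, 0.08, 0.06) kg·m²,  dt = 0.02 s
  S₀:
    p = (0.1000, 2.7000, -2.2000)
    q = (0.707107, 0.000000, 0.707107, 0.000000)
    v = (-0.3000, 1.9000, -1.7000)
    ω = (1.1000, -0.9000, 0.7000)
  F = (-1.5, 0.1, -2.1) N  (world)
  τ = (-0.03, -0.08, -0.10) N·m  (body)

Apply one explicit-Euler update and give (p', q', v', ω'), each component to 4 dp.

p' = (0.0940, 2.7380, -2.2340)
q' = (0.7134, 0.0127, 0.7007, -0.0028)
v' = (-0.3150, 1.9010, -1.7210)
ω' = (1.0915, -0.9277, 0.6601)

precession coupling ω×(Iω) = (0.0126, 0.0308, 0.0198)
α = I⁻¹(τ − ω×Iω) = (-0.4260, -1.3850, -1.9967)
ω + α·dt = (1.0915, -0.9277, 0.6601)
2q̇ = q⊗(0,ω) = (0.6363963, 1.2727926, -0.6363963, -0.2828428)
q + ½dt·q⊗(0,ω), renormalized = (0.7134, 0.0127, 0.7007, -0.0028)
a = (-0.7500, 0.0500, -1.0500)
p' = p + v·dt = (0.0940, 2.7380, -2.2340)
v + (F/m)dt = (-0.3150, 1.9010, -1.7210)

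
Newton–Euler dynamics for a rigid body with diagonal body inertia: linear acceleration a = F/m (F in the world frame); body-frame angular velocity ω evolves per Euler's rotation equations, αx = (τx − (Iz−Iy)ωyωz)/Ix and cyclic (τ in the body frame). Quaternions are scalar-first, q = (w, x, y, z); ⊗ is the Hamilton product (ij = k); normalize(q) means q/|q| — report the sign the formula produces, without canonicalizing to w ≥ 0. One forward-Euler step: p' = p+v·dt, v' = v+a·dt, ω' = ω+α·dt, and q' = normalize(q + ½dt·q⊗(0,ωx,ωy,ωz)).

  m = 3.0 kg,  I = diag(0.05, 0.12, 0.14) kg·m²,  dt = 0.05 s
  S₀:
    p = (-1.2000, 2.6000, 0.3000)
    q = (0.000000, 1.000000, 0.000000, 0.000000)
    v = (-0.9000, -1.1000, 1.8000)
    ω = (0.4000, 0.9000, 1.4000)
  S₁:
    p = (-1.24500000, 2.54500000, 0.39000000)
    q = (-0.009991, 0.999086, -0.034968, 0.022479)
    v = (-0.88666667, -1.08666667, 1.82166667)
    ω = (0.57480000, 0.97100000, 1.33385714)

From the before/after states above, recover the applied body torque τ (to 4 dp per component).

ω₁ − ω₀ = (0.17480000, 0.07100000, -0.06614286)
precession coupling = (0.0252, -0.0504, 0.0252)
applied torque τ = (0.2000, 0.1200, -0.1600)

τ = (0.2000, 0.1200, -0.1600)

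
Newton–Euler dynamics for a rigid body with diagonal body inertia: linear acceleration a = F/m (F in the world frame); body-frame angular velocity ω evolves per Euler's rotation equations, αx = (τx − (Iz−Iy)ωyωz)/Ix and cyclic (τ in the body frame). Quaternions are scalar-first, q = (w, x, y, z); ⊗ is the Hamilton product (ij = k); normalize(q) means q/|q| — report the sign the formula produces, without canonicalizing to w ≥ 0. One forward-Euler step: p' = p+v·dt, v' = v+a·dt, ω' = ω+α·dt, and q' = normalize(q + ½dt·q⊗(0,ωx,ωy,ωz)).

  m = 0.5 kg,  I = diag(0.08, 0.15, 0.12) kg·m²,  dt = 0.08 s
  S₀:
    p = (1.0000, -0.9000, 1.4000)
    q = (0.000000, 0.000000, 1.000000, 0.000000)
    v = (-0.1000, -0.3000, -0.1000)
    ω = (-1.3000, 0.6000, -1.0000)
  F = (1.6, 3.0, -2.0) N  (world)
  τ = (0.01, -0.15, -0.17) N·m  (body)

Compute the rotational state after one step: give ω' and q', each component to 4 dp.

α = I⁻¹(τ − ω×Iω) = (-0.1000, -0.6533, -0.9617)
new body rate ω' = (-1.3080, 0.5477, -1.0769)
q⊗(0,ω) = (-0.6000000, -1.0000000, 0.0000000, 1.3000000)
updated quaternion q' = (-0.0239, -0.0399, 0.9976, 0.0519)

ω' = (-1.3080, 0.5477, -1.0769)
q' = (-0.0239, -0.0399, 0.9976, 0.0519)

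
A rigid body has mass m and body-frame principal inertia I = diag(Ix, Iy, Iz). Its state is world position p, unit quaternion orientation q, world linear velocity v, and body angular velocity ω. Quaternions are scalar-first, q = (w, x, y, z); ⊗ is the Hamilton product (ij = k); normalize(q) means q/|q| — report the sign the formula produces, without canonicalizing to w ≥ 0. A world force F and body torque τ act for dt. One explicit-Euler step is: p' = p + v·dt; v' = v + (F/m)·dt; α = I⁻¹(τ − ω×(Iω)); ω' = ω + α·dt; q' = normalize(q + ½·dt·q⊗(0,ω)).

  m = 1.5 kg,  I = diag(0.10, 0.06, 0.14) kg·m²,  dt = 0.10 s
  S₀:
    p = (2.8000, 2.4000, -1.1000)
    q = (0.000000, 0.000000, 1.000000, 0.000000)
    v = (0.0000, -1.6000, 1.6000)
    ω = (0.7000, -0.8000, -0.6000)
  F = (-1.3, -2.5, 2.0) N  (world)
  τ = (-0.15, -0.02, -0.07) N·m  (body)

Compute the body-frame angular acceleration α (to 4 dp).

α = (-1.8840, -0.6133, -0.6600)

ω×(Iω) gyroscopic = (0.0384, 0.0168, 0.0224)
(τ − ω×Iω)/I = (-1.8840, -0.6133, -0.6600)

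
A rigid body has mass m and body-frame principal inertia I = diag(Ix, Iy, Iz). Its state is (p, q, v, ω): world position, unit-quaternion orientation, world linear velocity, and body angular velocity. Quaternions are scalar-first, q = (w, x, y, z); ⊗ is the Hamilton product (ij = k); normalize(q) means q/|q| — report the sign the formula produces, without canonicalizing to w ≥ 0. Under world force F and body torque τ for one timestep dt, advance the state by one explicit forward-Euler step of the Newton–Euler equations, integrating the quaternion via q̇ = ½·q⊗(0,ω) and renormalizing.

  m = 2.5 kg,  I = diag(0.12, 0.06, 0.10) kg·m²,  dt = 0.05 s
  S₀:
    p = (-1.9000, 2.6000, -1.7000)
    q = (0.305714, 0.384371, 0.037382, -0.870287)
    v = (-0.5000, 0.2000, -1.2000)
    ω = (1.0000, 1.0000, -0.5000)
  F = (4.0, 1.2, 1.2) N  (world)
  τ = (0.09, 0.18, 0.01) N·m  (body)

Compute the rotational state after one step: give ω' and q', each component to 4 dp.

(τ − ω×Iω)/I = (0.9167, 3.1667, 0.7000)
ω' = ω + α·dt = (1.0458, 1.1583, -0.4650)
2q̇ = q⊗(0,ω) = (-0.8568965, 1.1573100, -0.3723875, 0.1941320)
updated quaternion q' = (0.2841, 0.4130, 0.0281, -0.8648)

ω' = (1.0458, 1.1583, -0.4650)
q' = (0.2841, 0.4130, 0.0281, -0.8648)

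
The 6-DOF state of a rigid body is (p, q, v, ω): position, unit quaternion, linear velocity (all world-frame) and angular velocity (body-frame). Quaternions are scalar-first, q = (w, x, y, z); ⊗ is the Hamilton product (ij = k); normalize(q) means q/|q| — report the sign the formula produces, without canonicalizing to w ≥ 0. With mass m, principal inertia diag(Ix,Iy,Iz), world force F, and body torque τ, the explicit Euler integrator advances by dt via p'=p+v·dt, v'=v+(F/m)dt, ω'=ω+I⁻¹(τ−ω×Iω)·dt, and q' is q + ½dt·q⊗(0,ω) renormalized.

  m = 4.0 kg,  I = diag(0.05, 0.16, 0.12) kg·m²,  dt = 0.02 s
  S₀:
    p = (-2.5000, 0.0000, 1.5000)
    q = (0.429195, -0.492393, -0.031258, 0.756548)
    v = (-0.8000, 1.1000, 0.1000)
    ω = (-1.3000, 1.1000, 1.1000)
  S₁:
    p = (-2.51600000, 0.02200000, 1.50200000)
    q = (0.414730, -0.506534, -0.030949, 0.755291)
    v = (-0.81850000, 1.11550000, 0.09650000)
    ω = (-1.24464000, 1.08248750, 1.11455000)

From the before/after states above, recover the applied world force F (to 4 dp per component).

v₁ − v₀ = (-0.01850000, 0.01550000, -0.00350000)
applied force F = (-3.7000, 3.1000, -0.7000)

F = (-3.7000, 3.1000, -0.7000)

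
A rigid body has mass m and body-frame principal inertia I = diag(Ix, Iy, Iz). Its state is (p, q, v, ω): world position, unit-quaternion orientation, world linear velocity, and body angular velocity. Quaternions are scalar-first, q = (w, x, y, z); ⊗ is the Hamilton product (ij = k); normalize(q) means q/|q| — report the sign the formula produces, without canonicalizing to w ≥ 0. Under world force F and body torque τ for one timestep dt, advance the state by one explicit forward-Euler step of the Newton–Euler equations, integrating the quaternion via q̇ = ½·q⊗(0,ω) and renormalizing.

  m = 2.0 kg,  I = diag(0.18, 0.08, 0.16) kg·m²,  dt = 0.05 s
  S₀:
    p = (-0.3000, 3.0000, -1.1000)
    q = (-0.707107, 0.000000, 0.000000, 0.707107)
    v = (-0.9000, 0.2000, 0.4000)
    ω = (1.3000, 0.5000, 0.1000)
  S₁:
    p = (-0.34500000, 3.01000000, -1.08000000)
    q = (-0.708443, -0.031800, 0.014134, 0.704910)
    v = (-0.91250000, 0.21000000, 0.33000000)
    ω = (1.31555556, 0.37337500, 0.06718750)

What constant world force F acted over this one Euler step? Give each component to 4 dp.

Δv = v₁−v₀ = (-0.01250000, 0.01000000, -0.07000000)
applied force F = (-0.5000, 0.4000, -2.8000)

F = (-0.5000, 0.4000, -2.8000)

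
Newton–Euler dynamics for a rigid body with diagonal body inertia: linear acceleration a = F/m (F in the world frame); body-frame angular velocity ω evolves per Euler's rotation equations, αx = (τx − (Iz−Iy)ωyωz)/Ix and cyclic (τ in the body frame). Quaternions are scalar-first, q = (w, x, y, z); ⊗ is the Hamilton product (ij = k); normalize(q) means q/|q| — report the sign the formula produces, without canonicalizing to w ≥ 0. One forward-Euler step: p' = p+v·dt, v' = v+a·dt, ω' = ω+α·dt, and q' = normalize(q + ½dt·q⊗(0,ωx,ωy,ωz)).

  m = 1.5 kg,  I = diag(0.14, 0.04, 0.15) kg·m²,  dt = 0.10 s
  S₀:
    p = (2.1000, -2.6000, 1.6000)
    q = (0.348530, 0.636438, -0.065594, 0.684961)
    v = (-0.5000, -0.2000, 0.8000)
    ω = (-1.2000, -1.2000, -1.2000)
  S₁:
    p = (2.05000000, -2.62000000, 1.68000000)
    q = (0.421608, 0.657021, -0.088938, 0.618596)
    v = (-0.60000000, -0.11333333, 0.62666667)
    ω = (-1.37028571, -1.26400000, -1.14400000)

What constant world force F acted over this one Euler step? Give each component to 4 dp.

v₁ − v₀ = (-0.10000000, 0.08666667, -0.17333333)
applied force F = (-1.5000, 1.3000, -2.6000)

F = (-1.5000, 1.3000, -2.6000)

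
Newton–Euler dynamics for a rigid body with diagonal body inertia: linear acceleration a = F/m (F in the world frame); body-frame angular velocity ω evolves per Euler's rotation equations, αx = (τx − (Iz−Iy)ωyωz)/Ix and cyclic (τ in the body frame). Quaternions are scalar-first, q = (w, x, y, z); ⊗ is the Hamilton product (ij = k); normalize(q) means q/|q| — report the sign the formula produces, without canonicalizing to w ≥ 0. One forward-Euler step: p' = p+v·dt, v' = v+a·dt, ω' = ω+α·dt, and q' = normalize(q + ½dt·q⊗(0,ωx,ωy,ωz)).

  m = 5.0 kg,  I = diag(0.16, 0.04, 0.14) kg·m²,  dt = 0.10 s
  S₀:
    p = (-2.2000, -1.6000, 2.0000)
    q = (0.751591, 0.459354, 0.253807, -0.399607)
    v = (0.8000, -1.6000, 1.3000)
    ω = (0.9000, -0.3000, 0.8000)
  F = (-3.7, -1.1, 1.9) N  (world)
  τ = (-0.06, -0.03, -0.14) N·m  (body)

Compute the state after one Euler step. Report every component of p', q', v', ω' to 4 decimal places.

linear accel F/m = (-0.7400, -0.2200, 0.3800)
p + v·dt = (-2.1200, -1.7600, 2.1300)
new velocity v' = (0.7260, -1.6220, 1.3380)
ω×(Iω) gyroscopic = (-0.0240, 0.0144, 0.0324)
(τ − ω×Iω)/I = (-0.2250, -1.1100, -1.2314)
new body rate ω' = (0.8775, -0.4110, 0.6769)
Hamilton product q⊗(0,ω) = (-0.0175909, 0.7595954, -0.9526068, 0.2350403)
q + ½dt·q⊗(0,ω), renormalized = (0.7493, 0.4964, 0.2058, -0.3871)

p' = (-2.1200, -1.7600, 2.1300)
q' = (0.7493, 0.4964, 0.2058, -0.3871)
v' = (0.7260, -1.6220, 1.3380)
ω' = (0.8775, -0.4110, 0.6769)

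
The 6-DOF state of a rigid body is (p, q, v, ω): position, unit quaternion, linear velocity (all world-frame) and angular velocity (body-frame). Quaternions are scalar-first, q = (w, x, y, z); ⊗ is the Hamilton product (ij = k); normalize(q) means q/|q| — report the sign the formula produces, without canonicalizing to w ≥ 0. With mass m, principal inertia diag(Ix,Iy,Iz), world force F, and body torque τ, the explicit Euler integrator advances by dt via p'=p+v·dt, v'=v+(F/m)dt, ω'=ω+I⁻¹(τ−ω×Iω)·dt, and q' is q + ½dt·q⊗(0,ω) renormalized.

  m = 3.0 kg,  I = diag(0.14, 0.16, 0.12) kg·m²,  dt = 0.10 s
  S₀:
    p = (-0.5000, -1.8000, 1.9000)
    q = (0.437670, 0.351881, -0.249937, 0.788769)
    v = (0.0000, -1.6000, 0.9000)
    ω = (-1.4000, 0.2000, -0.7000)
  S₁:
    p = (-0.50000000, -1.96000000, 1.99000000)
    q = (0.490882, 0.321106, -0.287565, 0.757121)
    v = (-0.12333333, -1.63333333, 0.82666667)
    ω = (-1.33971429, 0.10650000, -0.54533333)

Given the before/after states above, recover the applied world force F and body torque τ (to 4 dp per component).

F = (-3.7000, -1.0000, -2.2000)
τ = (0.0900, -0.1300, 0.1800)

Δω = ω₁−ω₀ = (0.06028571, -0.09350000, 0.15466667)
ω₀×(Iω₀) = (0.0056, 0.0196, -0.0056)
applied torque τ = (0.0900, -0.1300, 0.1800)
Δv = v₁−v₀ = (-0.12333333, -0.03333333, -0.07333333)
m·(v₁−v₀)/dt = (-3.7000, -1.0000, -2.2000)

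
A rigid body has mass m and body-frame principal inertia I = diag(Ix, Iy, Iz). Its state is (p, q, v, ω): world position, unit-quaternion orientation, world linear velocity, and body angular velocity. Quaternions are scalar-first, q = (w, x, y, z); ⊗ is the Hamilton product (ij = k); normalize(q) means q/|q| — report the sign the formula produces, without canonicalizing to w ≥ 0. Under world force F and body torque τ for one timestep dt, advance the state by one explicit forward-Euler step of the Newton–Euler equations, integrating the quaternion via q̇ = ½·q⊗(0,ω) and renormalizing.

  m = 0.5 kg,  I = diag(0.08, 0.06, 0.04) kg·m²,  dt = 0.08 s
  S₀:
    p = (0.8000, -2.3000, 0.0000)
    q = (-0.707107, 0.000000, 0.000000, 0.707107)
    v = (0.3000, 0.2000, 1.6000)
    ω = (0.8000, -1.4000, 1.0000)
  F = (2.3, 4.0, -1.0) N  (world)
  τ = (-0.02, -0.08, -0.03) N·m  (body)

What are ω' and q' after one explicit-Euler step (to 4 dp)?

α = I⁻¹(τ − ω×Iω) = (-0.6000, -1.8667, -1.3100)
new body rate ω' = (0.7520, -1.5493, 0.8952)
q⊗(0,ω) = (-0.7071070, 0.4242642, 1.5556354, -0.7071070)
q + ½dt·q⊗(0,ω), renormalized = (-0.7333, 0.0169, 0.0620, 0.6769)

ω' = (0.7520, -1.5493, 0.8952)
q' = (-0.7333, 0.0169, 0.0620, 0.6769)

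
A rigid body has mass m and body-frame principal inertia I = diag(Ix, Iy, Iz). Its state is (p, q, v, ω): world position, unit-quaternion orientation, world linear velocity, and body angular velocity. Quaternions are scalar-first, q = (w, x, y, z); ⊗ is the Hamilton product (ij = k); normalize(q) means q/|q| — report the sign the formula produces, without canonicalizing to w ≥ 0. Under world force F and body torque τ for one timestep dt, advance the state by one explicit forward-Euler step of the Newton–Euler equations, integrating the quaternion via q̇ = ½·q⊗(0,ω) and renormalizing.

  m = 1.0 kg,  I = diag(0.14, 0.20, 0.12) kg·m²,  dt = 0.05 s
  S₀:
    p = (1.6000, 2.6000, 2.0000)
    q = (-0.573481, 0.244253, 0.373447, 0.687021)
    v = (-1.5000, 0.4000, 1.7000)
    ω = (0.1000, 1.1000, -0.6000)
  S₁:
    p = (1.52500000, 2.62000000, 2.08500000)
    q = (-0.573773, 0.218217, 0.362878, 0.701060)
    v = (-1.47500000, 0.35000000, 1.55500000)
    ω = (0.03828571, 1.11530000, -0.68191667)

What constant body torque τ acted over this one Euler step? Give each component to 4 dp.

τ = (-0.1200, 0.0600, -0.1900)

Δω = ω₁−ω₀ = (-0.06171429, 0.01530000, -0.08191667)
applied torque τ = (-0.1200, 0.0600, -0.1900)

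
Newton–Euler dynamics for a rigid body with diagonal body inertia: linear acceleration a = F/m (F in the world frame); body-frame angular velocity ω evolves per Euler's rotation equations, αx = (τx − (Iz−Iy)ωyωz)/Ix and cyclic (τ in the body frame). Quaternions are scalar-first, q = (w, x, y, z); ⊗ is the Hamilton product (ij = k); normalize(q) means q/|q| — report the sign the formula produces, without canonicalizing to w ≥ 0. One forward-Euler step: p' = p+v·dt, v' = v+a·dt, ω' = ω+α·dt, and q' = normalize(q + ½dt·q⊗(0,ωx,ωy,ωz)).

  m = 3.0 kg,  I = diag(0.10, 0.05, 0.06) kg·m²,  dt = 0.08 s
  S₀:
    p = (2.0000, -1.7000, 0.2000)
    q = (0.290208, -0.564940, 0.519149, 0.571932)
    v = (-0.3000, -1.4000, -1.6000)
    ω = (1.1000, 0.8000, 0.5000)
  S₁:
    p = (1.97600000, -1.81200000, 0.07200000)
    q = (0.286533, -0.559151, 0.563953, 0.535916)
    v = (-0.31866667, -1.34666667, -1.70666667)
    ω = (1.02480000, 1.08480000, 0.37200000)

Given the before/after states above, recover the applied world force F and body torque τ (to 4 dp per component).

F = (-0.7000, 2.0000, -4.0000)
τ = (-0.0900, 0.2000, -0.1400)

velocity change Δv = (-0.01866667, 0.05333333, -0.10666667)
F = m·Δv/dt = (-0.7000, 2.0000, -4.0000)
rate change Δω = (-0.07520000, 0.28480000, -0.12800000)
τ = I·(Δω/dt) + ω₀×(Iω₀) = (-0.0900, 0.2000, -0.1400)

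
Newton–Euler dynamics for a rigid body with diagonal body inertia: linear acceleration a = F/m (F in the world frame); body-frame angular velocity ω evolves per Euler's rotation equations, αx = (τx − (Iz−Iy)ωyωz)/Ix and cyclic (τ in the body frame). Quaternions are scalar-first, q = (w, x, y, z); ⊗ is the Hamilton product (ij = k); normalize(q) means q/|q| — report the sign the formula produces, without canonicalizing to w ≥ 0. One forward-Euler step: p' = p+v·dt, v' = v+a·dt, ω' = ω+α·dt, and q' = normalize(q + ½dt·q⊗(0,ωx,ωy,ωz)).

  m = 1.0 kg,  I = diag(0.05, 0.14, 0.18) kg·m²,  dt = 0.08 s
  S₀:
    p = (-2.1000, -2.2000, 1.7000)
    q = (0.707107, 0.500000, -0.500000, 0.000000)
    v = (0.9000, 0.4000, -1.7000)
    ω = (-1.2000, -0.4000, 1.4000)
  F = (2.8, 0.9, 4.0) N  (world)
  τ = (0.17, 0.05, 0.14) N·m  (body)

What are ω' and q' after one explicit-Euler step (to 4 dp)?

ω' = (-0.8922, -0.4962, 1.4430)
q' = (0.7211, 0.4368, -0.5378, 0.0076)

angular accel α = (3.8480, -1.2029, 0.5378)
ω' = ω + α·dt = (-0.8922, -0.4962, 1.4430)
q⊗(0,ω) = (0.4000000, -1.5485284, -0.9828428, 0.1899498)
updated quaternion q' = (0.7211, 0.4368, -0.5378, 0.0076)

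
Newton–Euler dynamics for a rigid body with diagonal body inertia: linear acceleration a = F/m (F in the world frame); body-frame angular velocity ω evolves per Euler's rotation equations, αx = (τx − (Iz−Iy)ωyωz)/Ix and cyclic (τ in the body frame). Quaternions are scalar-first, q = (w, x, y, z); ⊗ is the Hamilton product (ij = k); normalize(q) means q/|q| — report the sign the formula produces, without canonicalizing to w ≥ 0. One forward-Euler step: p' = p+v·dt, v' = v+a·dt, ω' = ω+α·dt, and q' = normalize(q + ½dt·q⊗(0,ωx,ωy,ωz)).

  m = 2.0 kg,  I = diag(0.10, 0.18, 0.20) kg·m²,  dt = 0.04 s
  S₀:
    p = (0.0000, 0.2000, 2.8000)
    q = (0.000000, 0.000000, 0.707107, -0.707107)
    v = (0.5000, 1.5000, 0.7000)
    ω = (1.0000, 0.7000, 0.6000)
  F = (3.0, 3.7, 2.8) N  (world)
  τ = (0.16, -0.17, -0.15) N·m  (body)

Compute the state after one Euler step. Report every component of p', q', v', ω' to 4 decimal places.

linear accel F/m = (1.5000, 1.8500, 1.4000)
new position p' = (0.0200, 0.2600, 2.8280)
v' = v + a·dt = (0.5600, 1.5740, 0.7560)
(τ − ω×Iω)/I = (1.5160, -0.6111, -1.0300)
new body rate ω' = (1.0606, 0.6756, 0.5588)
2q̇ = q⊗(0,ω) = (-0.0707107, 0.9192391, -0.7071070, -0.7071070)
q' = normalize(q + ½dt·q⊗(0,ω)) = (-0.0014, 0.0184, 0.6927, -0.7210)

p' = (0.0200, 0.2600, 2.8280)
q' = (-0.0014, 0.0184, 0.6927, -0.7210)
v' = (0.5600, 1.5740, 0.7560)
ω' = (1.0606, 0.6756, 0.5588)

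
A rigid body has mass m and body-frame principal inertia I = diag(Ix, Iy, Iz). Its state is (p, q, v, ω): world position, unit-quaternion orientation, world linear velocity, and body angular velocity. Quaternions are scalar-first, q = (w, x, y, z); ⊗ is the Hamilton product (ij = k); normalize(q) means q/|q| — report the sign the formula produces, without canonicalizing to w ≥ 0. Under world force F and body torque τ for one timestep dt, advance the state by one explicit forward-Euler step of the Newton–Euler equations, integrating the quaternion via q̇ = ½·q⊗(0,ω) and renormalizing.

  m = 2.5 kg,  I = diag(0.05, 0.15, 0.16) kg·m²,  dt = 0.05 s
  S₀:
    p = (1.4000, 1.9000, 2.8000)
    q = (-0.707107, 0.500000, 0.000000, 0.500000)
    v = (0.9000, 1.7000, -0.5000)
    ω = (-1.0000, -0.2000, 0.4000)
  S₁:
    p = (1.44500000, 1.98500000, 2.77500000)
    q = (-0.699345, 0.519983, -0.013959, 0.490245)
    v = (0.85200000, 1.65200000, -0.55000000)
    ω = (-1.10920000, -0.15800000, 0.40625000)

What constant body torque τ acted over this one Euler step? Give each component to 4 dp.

Δω = ω₁−ω₀ = (-0.10920000, 0.04200000, 0.00625000)
ω₀×(Iω₀) = (-0.0008, 0.0440, 0.0200)
τ = I·(Δω/dt) + ω₀×(Iω₀) = (-0.1100, 0.1700, 0.0400)

τ = (-0.1100, 0.1700, 0.0400)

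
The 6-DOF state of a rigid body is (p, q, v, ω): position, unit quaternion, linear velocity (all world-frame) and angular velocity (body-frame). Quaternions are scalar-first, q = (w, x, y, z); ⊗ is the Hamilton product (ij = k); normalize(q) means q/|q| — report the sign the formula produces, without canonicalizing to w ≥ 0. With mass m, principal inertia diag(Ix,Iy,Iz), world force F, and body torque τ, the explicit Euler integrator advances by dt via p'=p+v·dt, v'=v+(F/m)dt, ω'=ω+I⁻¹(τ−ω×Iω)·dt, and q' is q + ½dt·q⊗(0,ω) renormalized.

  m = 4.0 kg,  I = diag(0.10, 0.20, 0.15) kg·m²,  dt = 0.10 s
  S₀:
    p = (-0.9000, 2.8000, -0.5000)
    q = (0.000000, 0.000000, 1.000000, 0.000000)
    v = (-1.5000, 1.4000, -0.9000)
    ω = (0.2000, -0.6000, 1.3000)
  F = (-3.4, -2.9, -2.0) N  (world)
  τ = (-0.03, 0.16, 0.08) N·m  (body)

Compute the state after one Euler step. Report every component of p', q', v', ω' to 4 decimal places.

p' = (-1.0500, 2.9400, -0.5900)
q' = (0.0299, 0.0648, 0.9974, -0.0100)
v' = (-1.5850, 1.3275, -0.9500)
ω' = (0.1310, -0.5135, 1.3613)

p + v·dt = (-1.0500, 2.9400, -0.5900)
new velocity v' = (-1.5850, 1.3275, -0.9500)
precession coupling ω×(Iω) = (0.0390, -0.0130, -0.0120)
(τ − ω×Iω)/I = (-0.6900, 0.8650, 0.6133)
ω + α·dt = (0.1310, -0.5135, 1.3613)
Hamilton product q⊗(0,ω) = (0.6000000, 1.3000000, 0.0000000, -0.2000000)
q' = normalize(q + ½dt·q⊗(0,ω)) = (0.0299, 0.0648, 0.9974, -0.0100)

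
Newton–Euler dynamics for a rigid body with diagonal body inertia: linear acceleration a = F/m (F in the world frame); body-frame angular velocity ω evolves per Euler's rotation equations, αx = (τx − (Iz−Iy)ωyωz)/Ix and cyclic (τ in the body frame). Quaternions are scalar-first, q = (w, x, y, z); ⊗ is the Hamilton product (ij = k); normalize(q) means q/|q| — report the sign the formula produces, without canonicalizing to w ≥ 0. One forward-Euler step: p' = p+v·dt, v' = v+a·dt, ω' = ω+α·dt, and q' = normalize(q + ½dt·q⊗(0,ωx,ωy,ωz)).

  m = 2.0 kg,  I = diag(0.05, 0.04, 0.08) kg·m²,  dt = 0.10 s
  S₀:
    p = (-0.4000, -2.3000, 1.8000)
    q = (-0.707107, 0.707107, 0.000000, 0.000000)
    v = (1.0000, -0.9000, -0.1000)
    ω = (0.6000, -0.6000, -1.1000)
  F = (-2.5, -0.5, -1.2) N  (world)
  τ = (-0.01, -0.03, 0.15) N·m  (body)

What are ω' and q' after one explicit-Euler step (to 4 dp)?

precession coupling ω×(Iω) = (0.0264, 0.0198, 0.0036)
angular accel α = (-0.7280, -1.2450, 1.8300)
ω' = ω + α·dt = (0.5272, -0.7245, -0.9170)
2q̇ = q⊗(0,ω) = (-0.4242642, -0.4242642, 1.2020819, 0.3535535)
q + ½dt·q⊗(0,ω), renormalized = (-0.7266, 0.6842, 0.0600, 0.0176)

ω' = (0.5272, -0.7245, -0.9170)
q' = (-0.7266, 0.6842, 0.0600, 0.0176)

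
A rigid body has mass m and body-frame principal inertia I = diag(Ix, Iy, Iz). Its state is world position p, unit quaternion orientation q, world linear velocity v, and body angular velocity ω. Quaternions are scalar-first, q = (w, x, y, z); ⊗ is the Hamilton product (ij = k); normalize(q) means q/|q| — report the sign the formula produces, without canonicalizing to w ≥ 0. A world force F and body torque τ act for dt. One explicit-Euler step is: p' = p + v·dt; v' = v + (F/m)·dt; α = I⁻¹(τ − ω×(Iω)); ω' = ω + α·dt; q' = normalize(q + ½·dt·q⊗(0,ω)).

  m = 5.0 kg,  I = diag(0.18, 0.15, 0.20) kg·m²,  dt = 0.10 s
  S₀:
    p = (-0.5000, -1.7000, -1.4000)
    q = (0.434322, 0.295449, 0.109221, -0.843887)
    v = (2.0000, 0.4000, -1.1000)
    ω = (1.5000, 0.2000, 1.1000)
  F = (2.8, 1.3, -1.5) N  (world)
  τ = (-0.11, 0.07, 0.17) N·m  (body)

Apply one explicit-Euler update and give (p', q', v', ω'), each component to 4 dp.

p' = (-0.3000, -1.6600, -1.5100)
q' = (0.4555, 0.3410, 0.0339, -0.8216)
v' = (2.0560, 0.4260, -1.1300)
ω' = (1.4328, 0.2687, 1.1895)

gyro term ω×Iω = (0.0110, -0.0330, -0.0090)
α = I⁻¹(τ − ω×Iω) = (-0.6722, 0.6867, 0.8950)
ω' = ω + α·dt = (1.4328, 0.2687, 1.1895)
Hamilton product q⊗(0,ω) = (0.4632580, 0.9404035, -1.5039600, 0.3730125)
updated quaternion q' = (0.4555, 0.3410, 0.0339, -0.8216)
p + v·dt = (-0.3000, -1.6600, -1.5100)
v' = v + a·dt = (2.0560, 0.4260, -1.1300)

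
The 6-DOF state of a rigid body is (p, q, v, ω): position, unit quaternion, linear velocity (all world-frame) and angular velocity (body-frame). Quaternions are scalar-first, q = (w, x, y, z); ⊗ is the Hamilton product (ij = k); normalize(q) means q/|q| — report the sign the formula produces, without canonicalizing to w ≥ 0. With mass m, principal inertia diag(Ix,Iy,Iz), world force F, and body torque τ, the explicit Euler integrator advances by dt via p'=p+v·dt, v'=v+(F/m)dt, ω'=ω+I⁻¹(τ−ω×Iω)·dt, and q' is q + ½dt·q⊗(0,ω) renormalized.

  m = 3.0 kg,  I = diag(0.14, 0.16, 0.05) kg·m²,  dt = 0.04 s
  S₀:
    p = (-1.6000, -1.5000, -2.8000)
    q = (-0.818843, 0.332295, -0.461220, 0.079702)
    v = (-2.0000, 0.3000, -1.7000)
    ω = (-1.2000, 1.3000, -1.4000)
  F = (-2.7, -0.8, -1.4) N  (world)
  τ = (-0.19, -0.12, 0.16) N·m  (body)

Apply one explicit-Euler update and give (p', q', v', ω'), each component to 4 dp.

p' = (-1.6800, -1.4880, -2.8680)
q' = (-0.7958, 0.3624, -0.4746, 0.1001)
v' = (-2.0360, 0.2893, -1.7187)
ω' = (-1.3115, 1.2322, -1.2470)

p + v·dt = (-1.6800, -1.4880, -2.8680)
v + (F/m)dt = (-2.0360, 0.2893, -1.7187)
precession coupling ω×(Iω) = (0.2002, 0.1512, -0.0312)
(τ − ω×Iω)/I = (-2.7871, -1.6950, 3.8240)
new body rate ω' = (-1.3115, 1.2322, -1.2470)
2q̇ = q⊗(0,ω) = (1.1099228, 1.5247070, -0.6949253, 1.0248997)
q + ½dt·q⊗(0,ω), renormalized = (-0.7958, 0.3624, -0.4746, 0.1001)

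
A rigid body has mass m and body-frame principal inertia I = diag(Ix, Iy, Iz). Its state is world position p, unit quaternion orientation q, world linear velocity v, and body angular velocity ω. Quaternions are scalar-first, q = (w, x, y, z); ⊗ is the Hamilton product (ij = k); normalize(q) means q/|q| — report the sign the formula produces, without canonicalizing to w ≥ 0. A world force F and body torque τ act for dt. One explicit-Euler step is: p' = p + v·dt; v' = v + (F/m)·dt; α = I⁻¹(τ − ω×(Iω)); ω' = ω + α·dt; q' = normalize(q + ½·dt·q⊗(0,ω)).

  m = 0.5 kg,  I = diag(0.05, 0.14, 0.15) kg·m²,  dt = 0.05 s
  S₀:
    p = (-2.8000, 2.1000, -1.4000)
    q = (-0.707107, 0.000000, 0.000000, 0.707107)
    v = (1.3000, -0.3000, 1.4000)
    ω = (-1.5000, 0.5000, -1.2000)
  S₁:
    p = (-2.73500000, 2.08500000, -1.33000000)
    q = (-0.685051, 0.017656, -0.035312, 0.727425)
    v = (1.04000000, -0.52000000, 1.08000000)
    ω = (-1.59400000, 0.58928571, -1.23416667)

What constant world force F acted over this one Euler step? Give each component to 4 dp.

Δv = v₁−v₀ = (-0.26000000, -0.22000000, -0.32000000)
m·(v₁−v₀)/dt = (-2.6000, -2.2000, -3.2000)

F = (-2.6000, -2.2000, -3.2000)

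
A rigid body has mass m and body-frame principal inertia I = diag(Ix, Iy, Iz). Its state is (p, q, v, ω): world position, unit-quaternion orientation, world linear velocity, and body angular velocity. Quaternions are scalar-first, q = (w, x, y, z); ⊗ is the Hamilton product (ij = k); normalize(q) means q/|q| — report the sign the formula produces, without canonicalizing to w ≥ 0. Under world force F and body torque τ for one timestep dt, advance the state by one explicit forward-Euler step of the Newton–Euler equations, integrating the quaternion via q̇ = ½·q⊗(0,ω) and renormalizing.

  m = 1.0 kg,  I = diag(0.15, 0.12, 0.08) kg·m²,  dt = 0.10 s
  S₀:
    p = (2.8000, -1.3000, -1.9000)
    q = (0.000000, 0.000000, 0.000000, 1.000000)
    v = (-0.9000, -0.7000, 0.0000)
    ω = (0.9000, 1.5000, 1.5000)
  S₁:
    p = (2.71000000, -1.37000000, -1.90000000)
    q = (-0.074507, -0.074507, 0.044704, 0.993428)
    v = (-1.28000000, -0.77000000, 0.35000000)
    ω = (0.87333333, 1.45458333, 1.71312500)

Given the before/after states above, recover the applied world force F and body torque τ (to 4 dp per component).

ω₁ − ω₀ = (-0.02666667, -0.04541667, 0.21312500)
gyro term ω₀×Iω₀ = (-0.0900, 0.0945, -0.0405)
τ = I·(Δω/dt) + ω₀×(Iω₀) = (-0.1300, 0.0400, 0.1300)
velocity change Δv = (-0.38000000, -0.07000000, 0.35000000)
m·(v₁−v₀)/dt = (-3.8000, -0.7000, 3.5000)

F = (-3.8000, -0.7000, 3.5000)
τ = (-0.1300, 0.0400, 0.1300)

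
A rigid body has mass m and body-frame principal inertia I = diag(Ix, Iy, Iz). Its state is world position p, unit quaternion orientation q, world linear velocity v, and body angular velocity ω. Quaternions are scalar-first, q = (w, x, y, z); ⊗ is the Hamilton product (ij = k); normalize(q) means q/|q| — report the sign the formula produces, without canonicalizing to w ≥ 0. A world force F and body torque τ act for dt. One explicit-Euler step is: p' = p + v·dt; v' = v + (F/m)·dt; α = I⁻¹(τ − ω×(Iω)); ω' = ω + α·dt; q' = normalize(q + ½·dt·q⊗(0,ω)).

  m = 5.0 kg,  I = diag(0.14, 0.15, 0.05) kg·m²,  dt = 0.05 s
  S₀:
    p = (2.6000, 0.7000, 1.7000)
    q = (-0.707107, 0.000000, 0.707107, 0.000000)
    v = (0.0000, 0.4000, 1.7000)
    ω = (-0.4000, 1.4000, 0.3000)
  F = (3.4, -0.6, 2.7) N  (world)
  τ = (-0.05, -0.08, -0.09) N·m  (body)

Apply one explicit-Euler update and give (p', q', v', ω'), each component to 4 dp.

p' = (2.6000, 0.7200, 1.7850)
q' = (-0.7314, 0.0124, 0.6819, 0.0018)
v' = (0.0340, 0.3940, 1.7270)
ω' = (-0.4029, 1.3769, 0.2156)

(τ − ω×Iω)/I = (-0.0571, -0.4613, -1.6880)
ω + α·dt = (-0.4029, 1.3769, 0.2156)
2q̇ = q⊗(0,ω) = (-0.9899498, 0.4949749, -0.9899498, 0.0707107)
q' = normalize(q + ½dt·q⊗(0,ω)) = (-0.7314, 0.0124, 0.6819, 0.0018)
new position p' = (2.6000, 0.7200, 1.7850)
v + (F/m)dt = (0.0340, 0.3940, 1.7270)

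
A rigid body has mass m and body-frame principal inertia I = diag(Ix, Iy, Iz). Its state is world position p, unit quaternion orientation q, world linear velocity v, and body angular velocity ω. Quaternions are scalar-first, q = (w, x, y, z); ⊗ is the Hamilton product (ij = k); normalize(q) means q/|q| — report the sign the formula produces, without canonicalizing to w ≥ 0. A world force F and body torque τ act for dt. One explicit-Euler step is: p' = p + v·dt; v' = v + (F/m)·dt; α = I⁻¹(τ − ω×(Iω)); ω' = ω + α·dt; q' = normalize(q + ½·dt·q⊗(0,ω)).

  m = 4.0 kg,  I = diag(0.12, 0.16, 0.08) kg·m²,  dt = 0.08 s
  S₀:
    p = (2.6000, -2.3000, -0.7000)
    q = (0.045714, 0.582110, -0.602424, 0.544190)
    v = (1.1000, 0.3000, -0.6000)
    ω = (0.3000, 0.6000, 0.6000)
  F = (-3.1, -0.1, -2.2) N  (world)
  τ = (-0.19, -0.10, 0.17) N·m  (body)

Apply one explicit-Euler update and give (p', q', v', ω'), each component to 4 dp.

ω×(Iω) gyroscopic = (-0.0288, 0.0072, 0.0072)
α = I⁻¹(τ − ω×Iω) = (-1.3433, -0.6700, 2.0350)
ω' = ω + α·dt = (0.1925, 0.5464, 0.7628)
Hamilton product q⊗(0,ω) = (-0.1396926, -0.6742542, -0.1585806, 0.5574216)
q + ½dt·q⊗(0,ω), renormalized = (0.0401, 0.5548, -0.6084, 0.5661)
p' = p + v·dt = (2.6880, -2.2760, -0.7480)
v + (F/m)dt = (1.0380, 0.2980, -0.6440)

p' = (2.6880, -2.2760, -0.7480)
q' = (0.0401, 0.5548, -0.6084, 0.5661)
v' = (1.0380, 0.2980, -0.6440)
ω' = (0.1925, 0.5464, 0.7628)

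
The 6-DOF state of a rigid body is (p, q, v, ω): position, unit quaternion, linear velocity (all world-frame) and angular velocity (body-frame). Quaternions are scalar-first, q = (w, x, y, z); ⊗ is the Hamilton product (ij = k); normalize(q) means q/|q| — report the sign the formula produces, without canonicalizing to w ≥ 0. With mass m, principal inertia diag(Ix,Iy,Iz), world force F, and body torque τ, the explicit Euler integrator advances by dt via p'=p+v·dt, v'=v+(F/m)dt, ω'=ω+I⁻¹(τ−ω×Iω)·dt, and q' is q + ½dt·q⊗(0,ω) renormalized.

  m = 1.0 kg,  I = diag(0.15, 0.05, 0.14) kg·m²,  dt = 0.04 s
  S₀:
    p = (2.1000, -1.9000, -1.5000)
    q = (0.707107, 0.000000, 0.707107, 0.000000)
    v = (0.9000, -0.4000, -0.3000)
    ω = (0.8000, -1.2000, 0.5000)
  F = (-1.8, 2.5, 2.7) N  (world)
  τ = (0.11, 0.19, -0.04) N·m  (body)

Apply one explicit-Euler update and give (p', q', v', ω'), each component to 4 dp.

(τ − ω×Iω)/I = (1.0933, 3.7200, -0.9714)
new body rate ω' = (0.8437, -1.0512, 0.4611)
q⊗(0,ω) = (0.8485284, 0.9192391, -0.8485284, -0.2121321)
updated quaternion q' = (0.7237, 0.0184, 0.6898, -0.0042)
p' = p + v·dt = (2.1360, -1.9160, -1.5120)
new velocity v' = (0.8280, -0.3000, -0.1920)

p' = (2.1360, -1.9160, -1.5120)
q' = (0.7237, 0.0184, 0.6898, -0.0042)
v' = (0.8280, -0.3000, -0.1920)
ω' = (0.8437, -1.0512, 0.4611)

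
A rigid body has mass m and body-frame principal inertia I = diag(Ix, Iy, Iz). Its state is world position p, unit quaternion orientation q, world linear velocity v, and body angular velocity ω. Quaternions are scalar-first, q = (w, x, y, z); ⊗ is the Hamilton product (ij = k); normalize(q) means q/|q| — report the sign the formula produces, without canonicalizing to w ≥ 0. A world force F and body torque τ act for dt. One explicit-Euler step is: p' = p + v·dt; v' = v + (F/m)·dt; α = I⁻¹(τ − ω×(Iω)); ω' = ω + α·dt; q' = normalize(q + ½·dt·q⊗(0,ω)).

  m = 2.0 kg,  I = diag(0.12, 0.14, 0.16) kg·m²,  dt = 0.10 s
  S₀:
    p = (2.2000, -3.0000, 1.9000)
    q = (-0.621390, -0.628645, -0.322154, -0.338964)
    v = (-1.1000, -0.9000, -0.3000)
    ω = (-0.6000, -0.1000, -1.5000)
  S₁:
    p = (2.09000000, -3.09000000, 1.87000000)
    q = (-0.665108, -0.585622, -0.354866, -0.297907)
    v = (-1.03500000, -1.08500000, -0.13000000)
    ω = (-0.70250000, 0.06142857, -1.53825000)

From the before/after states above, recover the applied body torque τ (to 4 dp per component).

Δω = ω₁−ω₀ = (-0.10250000, 0.16142857, -0.03825000)
ω₀×(Iω₀) = (0.0030, -0.0360, 0.0012)
applied torque τ = (-0.1200, 0.1900, -0.0600)

τ = (-0.1200, 0.1900, -0.0600)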